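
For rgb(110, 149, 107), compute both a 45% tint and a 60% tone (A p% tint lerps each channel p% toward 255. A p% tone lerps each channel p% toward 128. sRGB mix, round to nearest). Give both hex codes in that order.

#afc5ae, #798878

45% tint:
  R: 110 + 0.45×(255−110) = 110 + 65.25 = 175.25 → 175
  G: 149 + 0.45×(255−149) = 149 + 47.7 = 196.7 → 197
  B: 107 + 66.6 = 173.6 → 174
  → #afc5ae
60% tone:
  R: 110 + 0.6×(128−110) = 110 + 10.8 = 120.8 → 121
  G: 149 − 12.6 = 136.4 → 136
  B: 107 + 0.6×(128−107) = 107 + 12.6 = 119.6 → 120
  → #798878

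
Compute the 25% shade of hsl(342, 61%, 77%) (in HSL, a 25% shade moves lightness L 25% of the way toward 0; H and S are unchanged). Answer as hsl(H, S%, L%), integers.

L moves 25% from 77 toward 0: 77 − 19.25 = 57.75 → 58.
H and S are unchanged.

hsl(342, 61%, 58%)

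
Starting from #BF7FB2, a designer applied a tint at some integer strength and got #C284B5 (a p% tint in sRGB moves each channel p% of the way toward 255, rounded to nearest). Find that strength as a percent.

4%

#BF7FB2 is rgb(191, 127, 178); #C284B5 is rgb(194, 132, 181).
On the G channel (widest range): 132 ≈ 127 + (p/100)(255 − 127), so p ≈ 100×(132 − 127)/(255 − 127) = 500/128 = 3.91.
p = 4 reproduces all three channels after rounding.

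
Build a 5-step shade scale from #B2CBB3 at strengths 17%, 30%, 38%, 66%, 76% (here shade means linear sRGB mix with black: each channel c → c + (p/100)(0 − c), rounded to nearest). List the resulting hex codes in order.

#94A895, #7D8E7D, #6E7E6F, #3D453D, #2B312B

#B2CBB3 is rgb(178, 203, 179).
17%: (178 − 30.26 = 147.74→148, 203 − 34.51 = 168.49→168, 179 − 30.43 = 148.57→149) → #94A895
30%: (178 − 53.4 = 124.6→125, 203 − 60.9 = 142.1→142, 179 − 53.7 = 125.3→125) → #7D8E7D
38%: (178 − 67.64 = 110.36→110, 203 − 77.14 = 125.86→126, 179 − 68.02 = 110.98→111) → #6E7E6F
66%: (178 − 117.48 = 60.52→61, 203 − 133.98 = 69.02→69, 179 − 118.14 = 60.86→61) → #3D453D
76%: (178 − 135.28 = 42.72→43, 203 − 154.28 = 48.72→49, 179 − 136.04 = 42.96→43) → #2B312B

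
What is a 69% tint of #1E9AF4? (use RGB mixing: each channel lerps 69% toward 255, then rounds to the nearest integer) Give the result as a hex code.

#B9E0FC

#1E9AF4 is rgb(30, 154, 244).
Lerp each channel 69% toward 255:
  R: 30 + 0.69×(255−30) = 30 + 155.25 = 185.25 → 185
  G: 154 + 0.69×(255−154) = 154 + 69.69 = 223.69 → 224
  B: 244 + 0.69×(255−244) = 244 + 7.59 = 251.59 → 252
rgb(185, 224, 252) = #B9E0FC.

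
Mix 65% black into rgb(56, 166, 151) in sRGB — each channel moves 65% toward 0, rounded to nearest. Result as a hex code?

Per channel, c → c + 0.65(0 − c):
  R: 56 − 36.4 = 19.6 → 20
  G: 166 + 0.65×(0−166) = 166 − 107.9 = 58.1 → 58
  B: 151 − 98.15 = 52.85 → 53
rgb(20, 58, 53) = #143a35.

#143a35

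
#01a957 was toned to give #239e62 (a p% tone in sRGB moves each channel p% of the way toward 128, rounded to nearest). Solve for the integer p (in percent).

27%

#01a957 is rgb(1, 169, 87); #239e62 is rgb(35, 158, 98).
On the R channel (widest range): 35 ≈ 1 + (p/100)(128 − 1), so p ≈ 100×(35 − 1)/(128 − 1) = 3400/127 = 26.77.
p = 27 reproduces all three channels after rounding.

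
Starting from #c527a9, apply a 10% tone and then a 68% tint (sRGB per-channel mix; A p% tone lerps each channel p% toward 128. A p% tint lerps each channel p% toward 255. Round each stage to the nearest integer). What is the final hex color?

#c527a9 is rgb(197, 39, 169).
Lerp each channel 10% toward 128:
  R: 197 + 0.1×(128−197) = 197 − 6.9 = 190.1 → 190
  G: 39 + 8.9 = 47.9 → 48
  B: 169 − 4.1 = 164.9 → 165
After the tone: rgb(190, 48, 165) = #be30a5.
Lerp each channel 68% toward 255:
  R: 190 + 44.2 = 234.2 → 234
  G: 48 + 0.68×(255−48) = 48 + 140.76 = 188.76 → 189
  B: 165 + 61.2 = 226.2 → 226
rgb(234, 189, 226) = #eabde2.

#eabde2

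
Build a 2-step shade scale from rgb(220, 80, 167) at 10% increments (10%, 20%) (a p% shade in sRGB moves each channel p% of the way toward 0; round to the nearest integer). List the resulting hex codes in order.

#C64896, #B04086

10%: (220 − 22 = 198→198, 80 − 8 = 72→72, 167 − 16.7 = 150.3→150) → #C64896
20%: (220 − 44 = 176→176, 80 − 16 = 64→64, 167 − 33.4 = 133.6→134) → #B04086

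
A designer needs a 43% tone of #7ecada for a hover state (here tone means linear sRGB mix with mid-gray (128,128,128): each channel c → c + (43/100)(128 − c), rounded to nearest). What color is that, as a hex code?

#7faab3

#7ecada is rgb(126, 202, 218).
Lerp each channel 43% toward 128:
  R: 126 + 0.86 = 126.86 → 127
  G: 202 + 0.43×(128−202) = 202 − 31.82 = 170.18 → 170
  B: 218 + 0.43×(128−218) = 218 − 38.7 = 179.3 → 179
rgb(127, 170, 179) = #7faab3.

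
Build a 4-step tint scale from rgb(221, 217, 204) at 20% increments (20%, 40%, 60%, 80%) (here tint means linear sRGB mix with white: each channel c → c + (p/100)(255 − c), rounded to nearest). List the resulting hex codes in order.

#E4E1D6, #EBE8E0, #F1F0EB, #F8F7F5

20%: (221 + 6.8 = 227.8→228, 217 + 7.6 = 224.6→225, 204 + 10.2 = 214.2→214) → #E4E1D6
40%: (221 + 13.6 = 234.6→235, 217 + 15.2 = 232.2→232, 204 + 20.4 = 224.4→224) → #EBE8E0
60%: (221 + 20.4 = 241.4→241, 217 + 22.8 = 239.8→240, 204 + 30.6 = 234.6→235) → #F1F0EB
80%: (221 + 27.2 = 248.2→248, 217 + 30.4 = 247.4→247, 204 + 40.8 = 244.8→245) → #F8F7F5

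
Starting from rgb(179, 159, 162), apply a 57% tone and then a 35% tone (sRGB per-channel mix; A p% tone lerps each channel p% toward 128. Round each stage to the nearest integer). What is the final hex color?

#8E888A

A 57% tone moves each channel 57% toward 128:
  R: 179 + 0.57×(128−179) = 179 − 29.07 = 149.93 → 150
  G: 159 + 0.57×(128−159) = 159 − 17.67 = 141.33 → 141
  B: 162 − 19.38 = 142.62 → 143
After the tone: rgb(150, 141, 143) = #968D8F.
Lerp each channel 35% toward 128:
  R: 150 + 0.35×(128−150) = 150 − 7.7 = 142.3 → 142
  G: 141 + 0.35×(128−141) = 141 − 4.55 = 136.45 → 136
  B: 143 + 0.35×(128−143) = 143 − 5.25 = 137.75 → 138
rgb(142, 136, 138) = #8E888A.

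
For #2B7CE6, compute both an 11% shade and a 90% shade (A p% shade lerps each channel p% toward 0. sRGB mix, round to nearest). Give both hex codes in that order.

#2B7CE6 is rgb(43, 124, 230).
11% shade:
  R: 43 + 0.11×(0−43) = 43 − 4.73 = 38.27 → 38
  G: 124 + 0.11×(0−124) = 124 − 13.64 = 110.36 → 110
  B: 230 + 0.11×(0−230) = 230 − 25.3 = 204.7 → 205
  → #266ECD
90% shade:
  R: 43 + 0.9×(0−43) = 43 − 38.7 = 4.3 → 4
  G: 124 + 0.9×(0−124) = 124 − 111.6 = 12.4 → 12
  B: 230 − 207 = 23 → 23
  → #040C17

#266ECD, #040C17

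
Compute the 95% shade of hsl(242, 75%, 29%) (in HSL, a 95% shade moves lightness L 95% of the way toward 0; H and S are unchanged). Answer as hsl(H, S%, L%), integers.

hsl(242, 75%, 1%)

L moves 95% from 29 toward 0: 29 − 27.55 = 1.45 → 1.
H and S are unchanged.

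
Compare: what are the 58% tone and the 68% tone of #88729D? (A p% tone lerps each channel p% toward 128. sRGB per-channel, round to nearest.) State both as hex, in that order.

#88729D is rgb(136, 114, 157).
58% tone:
  R: 136 + 0.58×(128−136) = 136 − 4.64 = 131.36 → 131
  G: 114 + 0.58×(128−114) = 114 + 8.12 = 122.12 → 122
  B: 157 − 16.82 = 140.18 → 140
  → #837A8C
68% tone:
  R: 136 + 0.68×(128−136) = 136 − 5.44 = 130.56 → 131
  G: 114 + 0.68×(128−114) = 114 + 9.52 = 123.52 → 124
  B: 157 + 0.68×(128−157) = 157 − 19.72 = 137.28 → 137
  → #837C89

#837A8C, #837C89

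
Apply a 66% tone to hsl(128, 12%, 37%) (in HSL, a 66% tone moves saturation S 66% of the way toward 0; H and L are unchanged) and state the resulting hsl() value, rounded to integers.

hsl(128, 4%, 37%)

S moves 66% from 12 toward 0: 12 − 7.92 = 4.08 → 4.
H and L are unchanged.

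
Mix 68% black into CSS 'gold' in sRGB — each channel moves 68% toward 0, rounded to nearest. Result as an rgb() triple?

rgb(82, 69, 0)

CSS gold is rgb(255, 215, 0).
Per channel, c → c + 0.68(0 − c):
  R: 255 + 0.68×(0−255) = 255 − 173.4 = 81.6 → 82
  G: 215 + 0.68×(0−215) = 215 − 146.2 = 68.8 → 69
  B: 0 + 0 = 0 → 0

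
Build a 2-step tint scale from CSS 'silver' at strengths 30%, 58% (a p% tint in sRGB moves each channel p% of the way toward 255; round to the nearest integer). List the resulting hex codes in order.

CSS silver is rgb(192, 192, 192).
30%: (192 + 18.9 = 210.9→211, 192 + 18.9 = 210.9→211, 192 + 18.9 = 210.9→211) → #D3D3D3
58%: (192 + 36.54 = 228.54→229, 192 + 36.54 = 228.54→229, 192 + 36.54 = 228.54→229) → #E5E5E5

#D3D3D3, #E5E5E5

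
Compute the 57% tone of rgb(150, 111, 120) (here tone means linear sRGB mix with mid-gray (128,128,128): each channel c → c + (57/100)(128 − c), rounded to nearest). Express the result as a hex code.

#89797d

A 57% tone moves each channel 57% toward 128:
  R: 150 + 0.57×(128−150) = 150 − 12.54 = 137.46 → 137
  G: 111 + 0.57×(128−111) = 111 + 9.69 = 120.69 → 121
  B: 120 + 4.56 = 124.56 → 125
rgb(137, 121, 125) = #89797d.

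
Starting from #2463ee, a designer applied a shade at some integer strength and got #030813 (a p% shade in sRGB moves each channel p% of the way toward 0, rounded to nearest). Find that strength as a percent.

92%

#2463ee is rgb(36, 99, 238); #030813 is rgb(3, 8, 19).
On the B channel (widest range): 19 ≈ 238 + (p/100)(0 − 238), so p ≈ 100×(19 − 238)/(0 − 238) = -21900/-238 = 92.02.
p = 92 reproduces all three channels after rounding.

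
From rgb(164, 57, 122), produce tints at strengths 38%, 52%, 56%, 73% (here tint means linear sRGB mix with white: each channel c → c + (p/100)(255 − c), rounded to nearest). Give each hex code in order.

38%: (164 + 34.58 = 198.58→199, 57 + 75.24 = 132.24→132, 122 + 50.54 = 172.54→173) → #C784AD
52%: (164 + 47.32 = 211.32→211, 57 + 102.96 = 159.96→160, 122 + 69.16 = 191.16→191) → #D3A0BF
56%: (164 + 50.96 = 214.96→215, 57 + 110.88 = 167.88→168, 122 + 74.48 = 196.48→196) → #D7A8C4
73%: (164 + 66.43 = 230.43→230, 57 + 144.54 = 201.54→202, 122 + 97.09 = 219.09→219) → #E6CADB

#C784AD, #D3A0BF, #D7A8C4, #E6CADB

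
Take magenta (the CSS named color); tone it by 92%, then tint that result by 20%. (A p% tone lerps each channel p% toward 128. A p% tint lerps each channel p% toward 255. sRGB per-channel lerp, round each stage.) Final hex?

CSS magenta is rgb(255, 0, 255).
A 92% tone moves each channel 92% toward 128:
  R: 255 + 0.92×(128−255) = 255 − 116.84 = 138.16 → 138
  G: 0 + 117.76 = 117.76 → 118
  B: 255 + 0.92×(128−255) = 255 − 116.84 = 138.16 → 138
After the tone: rgb(138, 118, 138) = #8A768A.
Lerp each channel 20% toward 255:
  R: 138 + 23.4 = 161.4 → 161
  G: 118 + 0.2×(255−118) = 118 + 27.4 = 145.4 → 145
  B: 138 + 23.4 = 161.4 → 161
rgb(161, 145, 161) = #A191A1.

#A191A1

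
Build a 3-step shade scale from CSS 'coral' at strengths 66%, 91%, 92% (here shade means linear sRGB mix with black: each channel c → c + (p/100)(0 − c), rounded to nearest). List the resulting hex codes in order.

CSS coral is rgb(255, 127, 80).
66%: (255 − 168.3 = 86.7→87, 127 − 83.82 = 43.18→43, 80 − 52.8 = 27.2→27) → #572b1b
91%: (255 − 232.05 = 22.95→23, 127 − 115.57 = 11.43→11, 80 − 72.8 = 7.2→7) → #170b07
92%: (255 − 234.6 = 20.4→20, 127 − 116.84 = 10.16→10, 80 − 73.6 = 6.4→6) → #140a06

#572b1b, #170b07, #140a06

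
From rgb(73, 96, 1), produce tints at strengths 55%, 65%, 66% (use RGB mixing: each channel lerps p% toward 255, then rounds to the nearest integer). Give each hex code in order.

55%: (73 + 100.1 = 173.1→173, 96 + 87.45 = 183.45→183, 1 + 139.7 = 140.7→141) → #adb78d
65%: (73 + 118.3 = 191.3→191, 96 + 103.35 = 199.35→199, 1 + 165.1 = 166.1→166) → #bfc7a6
66%: (73 + 120.12 = 193.12→193, 96 + 104.94 = 200.94→201, 1 + 167.64 = 168.64→169) → #c1c9a9

#adb78d, #bfc7a6, #c1c9a9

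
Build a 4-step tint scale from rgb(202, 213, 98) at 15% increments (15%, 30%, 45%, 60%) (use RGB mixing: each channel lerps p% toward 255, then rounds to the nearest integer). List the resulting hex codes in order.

#D2DB7A, #DAE291, #E2E8A9, #EAEEC0

15%: (202 + 7.95 = 209.95→210, 213 + 6.3 = 219.3→219, 98 + 23.55 = 121.55→122) → #D2DB7A
30%: (202 + 15.9 = 217.9→218, 213 + 12.6 = 225.6→226, 98 + 47.1 = 145.1→145) → #DAE291
45%: (202 + 23.85 = 225.85→226, 213 + 18.9 = 231.9→232, 98 + 70.65 = 168.65→169) → #E2E8A9
60%: (202 + 31.8 = 233.8→234, 213 + 25.2 = 238.2→238, 98 + 94.2 = 192.2→192) → #EAEEC0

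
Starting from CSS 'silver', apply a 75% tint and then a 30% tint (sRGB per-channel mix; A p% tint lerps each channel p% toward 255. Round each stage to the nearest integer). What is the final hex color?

#F4F4F4

CSS silver is rgb(192, 192, 192).
Lerp each channel 75% toward 255:
  R: 192 + 0.75×(255−192) = 192 + 47.25 = 239.25 → 239
  G: 192 + 0.75×(255−192) = 192 + 47.25 = 239.25 → 239
  B: 192 + 0.75×(255−192) = 192 + 47.25 = 239.25 → 239
After the tint: rgb(239, 239, 239) = #EFEFEF.
A 30% tint moves each channel 30% toward 255:
  R: 239 + 0.3×(255−239) = 239 + 4.8 = 243.8 → 244
  G: 239 + 4.8 = 243.8 → 244
  B: 239 + 4.8 = 243.8 → 244
rgb(244, 244, 244) = #F4F4F4.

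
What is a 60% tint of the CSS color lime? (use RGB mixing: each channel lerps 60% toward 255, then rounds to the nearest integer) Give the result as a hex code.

CSS lime is rgb(0, 255, 0).
Per channel, c → c + 0.6(255 − c):
  R: 0 + 153 = 153 → 153
  G: 255 + 0 = 255 → 255
  B: 0 + 153 = 153 → 153
rgb(153, 255, 153) = #99FF99.

#99FF99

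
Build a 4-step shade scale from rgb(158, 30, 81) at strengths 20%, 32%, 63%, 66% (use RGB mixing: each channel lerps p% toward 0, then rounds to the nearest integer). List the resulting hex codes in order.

20%: (158 − 31.6 = 126.4→126, 30 − 6 = 24→24, 81 − 16.2 = 64.8→65) → #7E1841
32%: (158 − 50.56 = 107.44→107, 30 − 9.6 = 20.4→20, 81 − 25.92 = 55.08→55) → #6B1437
63%: (158 − 99.54 = 58.46→58, 30 − 18.9 = 11.1→11, 81 − 51.03 = 29.97→30) → #3A0B1E
66%: (158 − 104.28 = 53.72→54, 30 − 19.8 = 10.2→10, 81 − 53.46 = 27.54→28) → #360A1C

#7E1841, #6B1437, #3A0B1E, #360A1C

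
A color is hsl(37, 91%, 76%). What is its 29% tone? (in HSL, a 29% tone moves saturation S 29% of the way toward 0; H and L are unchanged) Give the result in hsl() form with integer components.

hsl(37, 65%, 76%)

S moves 29% from 91 toward 0: 91 − 26.39 = 64.61 → 65.
H and L are unchanged.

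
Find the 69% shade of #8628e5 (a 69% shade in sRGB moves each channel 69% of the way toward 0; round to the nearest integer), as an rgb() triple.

rgb(42, 12, 71)

#8628e5 is rgb(134, 40, 229).
A 69% shade moves each channel 69% toward 0:
  R: 134 + 0.69×(0−134) = 134 − 92.46 = 41.54 → 42
  G: 40 − 27.6 = 12.4 → 12
  B: 229 − 158.01 = 70.99 → 71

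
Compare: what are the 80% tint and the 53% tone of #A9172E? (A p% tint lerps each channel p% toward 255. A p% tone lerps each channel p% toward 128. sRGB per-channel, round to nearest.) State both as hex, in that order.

#A9172E is rgb(169, 23, 46).
80% tint:
  R: 169 + 0.8×(255−169) = 169 + 68.8 = 237.8 → 238
  G: 23 + 0.8×(255−23) = 23 + 185.6 = 208.6 → 209
  B: 46 + 0.8×(255−46) = 46 + 167.2 = 213.2 → 213
  → #EED1D5
53% tone:
  R: 169 + 0.53×(128−169) = 169 − 21.73 = 147.27 → 147
  G: 23 + 0.53×(128−23) = 23 + 55.65 = 78.65 → 79
  B: 46 + 0.53×(128−46) = 46 + 43.46 = 89.46 → 89
  → #934F59

#EED1D5, #934F59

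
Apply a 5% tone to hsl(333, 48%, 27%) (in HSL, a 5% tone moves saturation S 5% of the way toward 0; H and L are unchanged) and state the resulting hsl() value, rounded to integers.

hsl(333, 46%, 27%)

S moves 5% from 48 toward 0: 48 − 2.4 = 45.6 → 46.
H and L are unchanged.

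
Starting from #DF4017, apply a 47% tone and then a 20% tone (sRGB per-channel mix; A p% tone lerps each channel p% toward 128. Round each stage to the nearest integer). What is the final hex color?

#DF4017 is rgb(223, 64, 23).
Per channel, c → c + 0.47(128 − c):
  R: 223 + 0.47×(128−223) = 223 − 44.65 = 178.35 → 178
  G: 64 + 0.47×(128−64) = 64 + 30.08 = 94.08 → 94
  B: 23 + 49.35 = 72.35 → 72
After the tone: rgb(178, 94, 72) = #B25E48.
Per channel, c → c + 0.2(128 − c):
  R: 178 + 0.2×(128−178) = 178 − 10 = 168 → 168
  G: 94 + 6.8 = 100.8 → 101
  B: 72 + 0.2×(128−72) = 72 + 11.2 = 83.2 → 83
rgb(168, 101, 83) = #A86553.

#A86553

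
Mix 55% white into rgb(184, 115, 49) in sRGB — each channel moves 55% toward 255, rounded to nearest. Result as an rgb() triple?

rgb(223, 192, 162)

Per channel, c → c + 0.55(255 − c):
  R: 184 + 39.05 = 223.05 → 223
  G: 115 + 77 = 192 → 192
  B: 49 + 0.55×(255−49) = 49 + 113.3 = 162.3 → 162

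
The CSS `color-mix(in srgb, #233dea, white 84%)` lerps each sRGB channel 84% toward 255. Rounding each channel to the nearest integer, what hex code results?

#dce0fc

#233dea is rgb(35, 61, 234).
Lerp each channel 84% toward 255:
  R: 35 + 184.8 = 219.8 → 220
  G: 61 + 0.84×(255−61) = 61 + 162.96 = 223.96 → 224
  B: 234 + 17.64 = 251.64 → 252
rgb(220, 224, 252) = #dce0fc.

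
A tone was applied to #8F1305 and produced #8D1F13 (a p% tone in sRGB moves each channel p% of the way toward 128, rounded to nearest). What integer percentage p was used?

#8F1305 is rgb(143, 19, 5); #8D1F13 is rgb(141, 31, 19).
On the B channel (widest range): 19 ≈ 5 + (p/100)(128 − 5), so p ≈ 100×(19 − 5)/(128 − 5) = 1400/123 = 11.38.
p = 11 reproduces all three channels after rounding.

11%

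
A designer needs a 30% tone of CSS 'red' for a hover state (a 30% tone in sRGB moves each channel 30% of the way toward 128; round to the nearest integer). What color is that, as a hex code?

CSS red is rgb(255, 0, 0).
Per channel, c → c + 0.3(128 − c):
  R: 255 + 0.3×(128−255) = 255 − 38.1 = 216.9 → 217
  G: 0 + 0.3×(128−0) = 0 + 38.4 = 38.4 → 38
  B: 0 + 0.3×(128−0) = 0 + 38.4 = 38.4 → 38
rgb(217, 38, 38) = #D92626.

#D92626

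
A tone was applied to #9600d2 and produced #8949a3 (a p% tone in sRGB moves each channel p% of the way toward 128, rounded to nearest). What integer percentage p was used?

#9600d2 is rgb(150, 0, 210); #8949a3 is rgb(137, 73, 163).
On the G channel (widest range): 73 ≈ 0 + (p/100)(128 − 0), so p ≈ 100×(73 − 0)/(128 − 0) = 7300/128 = 57.03.
p = 57 reproduces all three channels after rounding.

57%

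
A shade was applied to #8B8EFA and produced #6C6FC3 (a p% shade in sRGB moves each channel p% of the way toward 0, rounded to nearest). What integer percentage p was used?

22%

#8B8EFA is rgb(139, 142, 250); #6C6FC3 is rgb(108, 111, 195).
On the B channel (widest range): 195 ≈ 250 + (p/100)(0 − 250), so p ≈ 100×(195 − 250)/(0 − 250) = -5500/-250 = 22.00.
p = 22 reproduces all three channels after rounding.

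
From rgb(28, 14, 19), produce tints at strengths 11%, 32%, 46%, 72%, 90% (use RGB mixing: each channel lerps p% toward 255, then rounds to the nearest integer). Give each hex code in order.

11%: (28 + 24.97 = 52.97→53, 14 + 26.51 = 40.51→41, 19 + 25.96 = 44.96→45) → #35292D
32%: (28 + 72.64 = 100.64→101, 14 + 77.12 = 91.12→91, 19 + 75.52 = 94.52→95) → #655B5F
46%: (28 + 104.42 = 132.42→132, 14 + 110.86 = 124.86→125, 19 + 108.56 = 127.56→128) → #847D80
72%: (28 + 163.44 = 191.44→191, 14 + 173.52 = 187.52→188, 19 + 169.92 = 188.92→189) → #BFBCBD
90%: (28 + 204.3 = 232.3→232, 14 + 216.9 = 230.9→231, 19 + 212.4 = 231.4→231) → #E8E7E7

#35292D, #655B5F, #847D80, #BFBCBD, #E8E7E7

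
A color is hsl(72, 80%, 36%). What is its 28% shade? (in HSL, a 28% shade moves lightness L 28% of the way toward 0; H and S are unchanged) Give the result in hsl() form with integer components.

L moves 28% from 36 toward 0: 36 − 10.08 = 25.92 → 26.
H and S are unchanged.

hsl(72, 80%, 26%)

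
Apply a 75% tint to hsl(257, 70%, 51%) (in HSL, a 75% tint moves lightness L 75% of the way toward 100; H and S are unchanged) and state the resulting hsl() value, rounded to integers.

hsl(257, 70%, 88%)

L moves 75% from 51 toward 100: 51 + 36.75 = 87.75 → 88.
H and S are unchanged.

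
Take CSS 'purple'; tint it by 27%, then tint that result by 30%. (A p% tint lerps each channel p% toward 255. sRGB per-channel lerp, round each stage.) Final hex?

CSS purple is rgb(128, 0, 128).
A 27% tint moves each channel 27% toward 255:
  R: 128 + 0.27×(255−128) = 128 + 34.29 = 162.29 → 162
  G: 0 + 0.27×(255−0) = 0 + 68.85 = 68.85 → 69
  B: 128 + 0.27×(255−128) = 128 + 34.29 = 162.29 → 162
After the tint: rgb(162, 69, 162) = #a245a2.
Per channel, c → c + 0.3(255 − c):
  R: 162 + 0.3×(255−162) = 162 + 27.9 = 189.9 → 190
  G: 69 + 0.3×(255−69) = 69 + 55.8 = 124.8 → 125
  B: 162 + 0.3×(255−162) = 162 + 27.9 = 189.9 → 190
rgb(190, 125, 190) = #be7dbe.

#be7dbe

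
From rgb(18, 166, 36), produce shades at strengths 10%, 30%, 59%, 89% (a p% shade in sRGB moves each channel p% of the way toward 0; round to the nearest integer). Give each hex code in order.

#109520, #0d7419, #07440f, #021204

10%: (18 − 1.8 = 16.2→16, 166 − 16.6 = 149.4→149, 36 − 3.6 = 32.4→32) → #109520
30%: (18 − 5.4 = 12.6→13, 166 − 49.8 = 116.2→116, 36 − 10.8 = 25.2→25) → #0d7419
59%: (18 − 10.62 = 7.38→7, 166 − 97.94 = 68.06→68, 36 − 21.24 = 14.76→15) → #07440f
89%: (18 − 16.02 = 1.98→2, 166 − 147.74 = 18.26→18, 36 − 32.04 = 3.96→4) → #021204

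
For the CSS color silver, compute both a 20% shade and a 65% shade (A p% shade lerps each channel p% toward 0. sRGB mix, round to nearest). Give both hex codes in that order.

#9A9A9A, #434343

CSS silver is rgb(192, 192, 192).
20% shade:
  R: 192 + 0.2×(0−192) = 192 − 38.4 = 153.6 → 154
  G: 192 + 0.2×(0−192) = 192 − 38.4 = 153.6 → 154
  B: 192 + 0.2×(0−192) = 192 − 38.4 = 153.6 → 154
  → #9A9A9A
65% shade:
  R: 192 + 0.65×(0−192) = 192 − 124.8 = 67.2 → 67
  G: 192 + 0.65×(0−192) = 192 − 124.8 = 67.2 → 67
  B: 192 + 0.65×(0−192) = 192 − 124.8 = 67.2 → 67
  → #434343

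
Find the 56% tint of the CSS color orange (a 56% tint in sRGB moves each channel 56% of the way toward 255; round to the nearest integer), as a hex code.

CSS orange is rgb(255, 165, 0).
Lerp each channel 56% toward 255:
  R: 255 + 0.56×(255−255) = 255 + 0 = 255 → 255
  G: 165 + 0.56×(255−165) = 165 + 50.4 = 215.4 → 215
  B: 0 + 142.8 = 142.8 → 143
rgb(255, 215, 143) = #FFD78F.

#FFD78F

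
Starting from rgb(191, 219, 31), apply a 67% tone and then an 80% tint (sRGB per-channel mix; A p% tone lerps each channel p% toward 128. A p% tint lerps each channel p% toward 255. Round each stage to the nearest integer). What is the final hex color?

Lerp each channel 67% toward 128:
  R: 191 − 42.21 = 148.79 → 149
  G: 219 + 0.67×(128−219) = 219 − 60.97 = 158.03 → 158
  B: 31 + 0.67×(128−31) = 31 + 64.99 = 95.99 → 96
After the tone: rgb(149, 158, 96) = #959E60.
An 80% tint moves each channel 80% toward 255:
  R: 149 + 0.8×(255−149) = 149 + 84.8 = 233.8 → 234
  G: 158 + 0.8×(255−158) = 158 + 77.6 = 235.6 → 236
  B: 96 + 127.2 = 223.2 → 223
rgb(234, 236, 223) = #EAECDF.

#EAECDF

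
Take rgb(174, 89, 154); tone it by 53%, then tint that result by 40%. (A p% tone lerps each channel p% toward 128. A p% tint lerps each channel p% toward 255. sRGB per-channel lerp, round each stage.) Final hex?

A 53% tone moves each channel 53% toward 128:
  R: 174 + 0.53×(128−174) = 174 − 24.38 = 149.62 → 150
  G: 89 + 0.53×(128−89) = 89 + 20.67 = 109.67 → 110
  B: 154 + 0.53×(128−154) = 154 − 13.78 = 140.22 → 140
After the tone: rgb(150, 110, 140) = #966e8c.
Lerp each channel 40% toward 255:
  R: 150 + 42 = 192 → 192
  G: 110 + 0.4×(255−110) = 110 + 58 = 168 → 168
  B: 140 + 0.4×(255−140) = 140 + 46 = 186 → 186
rgb(192, 168, 186) = #c0a8ba.

#c0a8ba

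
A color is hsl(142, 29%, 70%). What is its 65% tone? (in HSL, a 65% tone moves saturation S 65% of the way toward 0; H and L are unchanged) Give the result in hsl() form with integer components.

hsl(142, 10%, 70%)

S moves 65% from 29 toward 0: 29 − 18.85 = 10.15 → 10.
H and L are unchanged.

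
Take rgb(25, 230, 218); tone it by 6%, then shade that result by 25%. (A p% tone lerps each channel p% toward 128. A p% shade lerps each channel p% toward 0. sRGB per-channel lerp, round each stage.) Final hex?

A 6% tone moves each channel 6% toward 128:
  R: 25 + 0.06×(128−25) = 25 + 6.18 = 31.18 → 31
  G: 230 − 6.12 = 223.88 → 224
  B: 218 − 5.4 = 212.6 → 213
After the tone: rgb(31, 224, 213) = #1fe0d5.
Lerp each channel 25% toward 0:
  R: 31 + 0.25×(0−31) = 31 − 7.75 = 23.25 → 23
  G: 224 + 0.25×(0−224) = 224 − 56 = 168 → 168
  B: 213 − 53.25 = 159.75 → 160
rgb(23, 168, 160) = #17a8a0.

#17a8a0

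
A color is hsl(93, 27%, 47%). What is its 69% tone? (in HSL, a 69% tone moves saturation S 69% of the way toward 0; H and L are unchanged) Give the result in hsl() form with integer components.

hsl(93, 8%, 47%)

S moves 69% from 27 toward 0: 27 − 18.63 = 8.37 → 8.
H and L are unchanged.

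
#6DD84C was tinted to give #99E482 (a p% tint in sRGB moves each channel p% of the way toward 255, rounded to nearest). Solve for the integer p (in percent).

30%

#6DD84C is rgb(109, 216, 76); #99E482 is rgb(153, 228, 130).
On the B channel (widest range): 130 ≈ 76 + (p/100)(255 − 76), so p ≈ 100×(130 − 76)/(255 − 76) = 5400/179 = 30.17.
p = 30 reproduces all three channels after rounding.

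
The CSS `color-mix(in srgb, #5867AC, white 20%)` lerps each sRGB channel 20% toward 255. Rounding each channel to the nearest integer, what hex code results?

#5867AC is rgb(88, 103, 172).
Per channel, c → c + 0.2(255 − c):
  R: 88 + 0.2×(255−88) = 88 + 33.4 = 121.4 → 121
  G: 103 + 0.2×(255−103) = 103 + 30.4 = 133.4 → 133
  B: 172 + 0.2×(255−172) = 172 + 16.6 = 188.6 → 189
rgb(121, 133, 189) = #7985BD.

#7985BD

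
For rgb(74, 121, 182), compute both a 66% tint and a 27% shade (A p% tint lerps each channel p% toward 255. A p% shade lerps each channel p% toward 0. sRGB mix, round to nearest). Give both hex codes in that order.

#C1D1E6, #365885

66% tint:
  R: 74 + 119.46 = 193.46 → 193
  G: 121 + 0.66×(255−121) = 121 + 88.44 = 209.44 → 209
  B: 182 + 48.18 = 230.18 → 230
  → #C1D1E6
27% shade:
  R: 74 + 0.27×(0−74) = 74 − 19.98 = 54.02 → 54
  G: 121 + 0.27×(0−121) = 121 − 32.67 = 88.33 → 88
  B: 182 + 0.27×(0−182) = 182 − 49.14 = 132.86 → 133
  → #365885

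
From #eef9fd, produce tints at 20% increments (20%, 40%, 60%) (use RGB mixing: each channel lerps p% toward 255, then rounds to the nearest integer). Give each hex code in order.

#f1fafd, #f5fbfe, #f8fdfe

#eef9fd is rgb(238, 249, 253).
20%: (238 + 3.4 = 241.4→241, 249 + 1.2 = 250.2→250, 253→253) → #f1fafd
40%: (238 + 6.8 = 244.8→245, 249 + 2.4 = 251.4→251, 253 + 0.8 = 253.8→254) → #f5fbfe
60%: (238 + 10.2 = 248.2→248, 249 + 3.6 = 252.6→253, 253 + 1.2 = 254.2→254) → #f8fdfe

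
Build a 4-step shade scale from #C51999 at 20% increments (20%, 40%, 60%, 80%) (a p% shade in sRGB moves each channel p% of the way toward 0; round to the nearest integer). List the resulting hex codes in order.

#9E147A, #760F5C, #4F0A3D, #27051F

#C51999 is rgb(197, 25, 153).
20%: (197 − 39.4 = 157.6→158, 25 − 5 = 20→20, 153 − 30.6 = 122.4→122) → #9E147A
40%: (197 − 78.8 = 118.2→118, 25 − 10 = 15→15, 153 − 61.2 = 91.8→92) → #760F5C
60%: (197 − 118.2 = 78.8→79, 25 − 15 = 10→10, 153 − 91.8 = 61.2→61) → #4F0A3D
80%: (197 − 157.6 = 39.4→39, 25 − 20 = 5→5, 153 − 122.4 = 30.6→31) → #27051F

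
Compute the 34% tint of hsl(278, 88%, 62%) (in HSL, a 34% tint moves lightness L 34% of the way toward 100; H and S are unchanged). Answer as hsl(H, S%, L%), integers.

hsl(278, 88%, 75%)

L moves 34% from 62 toward 100: 62 + 12.92 = 74.92 → 75.
H and S are unchanged.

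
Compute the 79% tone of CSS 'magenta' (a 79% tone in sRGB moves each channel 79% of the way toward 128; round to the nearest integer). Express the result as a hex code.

CSS magenta is rgb(255, 0, 255).
Per channel, c → c + 0.79(128 − c):
  R: 255 + 0.79×(128−255) = 255 − 100.33 = 154.67 → 155
  G: 0 + 101.12 = 101.12 → 101
  B: 255 − 100.33 = 154.67 → 155
rgb(155, 101, 155) = #9B659B.

#9B659B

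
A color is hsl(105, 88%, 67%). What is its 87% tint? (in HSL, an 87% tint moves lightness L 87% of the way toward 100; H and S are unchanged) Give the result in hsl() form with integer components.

L moves 87% from 67 toward 100: 67 + 28.71 = 95.71 → 96.
H and S are unchanged.

hsl(105, 88%, 96%)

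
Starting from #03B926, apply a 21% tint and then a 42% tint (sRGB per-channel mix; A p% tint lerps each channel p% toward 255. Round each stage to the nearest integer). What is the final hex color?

#03B926 is rgb(3, 185, 38).
A 21% tint moves each channel 21% toward 255:
  R: 3 + 0.21×(255−3) = 3 + 52.92 = 55.92 → 56
  G: 185 + 14.7 = 199.7 → 200
  B: 38 + 45.57 = 83.57 → 84
After the tint: rgb(56, 200, 84) = #38C854.
A 42% tint moves each channel 42% toward 255:
  R: 56 + 0.42×(255−56) = 56 + 83.58 = 139.58 → 140
  G: 200 + 0.42×(255−200) = 200 + 23.1 = 223.1 → 223
  B: 84 + 0.42×(255−84) = 84 + 71.82 = 155.82 → 156
rgb(140, 223, 156) = #8CDF9C.

#8CDF9C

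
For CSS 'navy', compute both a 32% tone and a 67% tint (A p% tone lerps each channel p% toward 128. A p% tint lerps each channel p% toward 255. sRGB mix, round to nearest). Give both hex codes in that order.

#292980, #ABABD5

CSS navy is rgb(0, 0, 128).
32% tone:
  R: 0 + 40.96 = 40.96 → 41
  G: 0 + 0.32×(128−0) = 0 + 40.96 = 40.96 → 41
  B: 128 + 0 = 128 → 128
  → #292980
67% tint:
  R: 0 + 170.85 = 170.85 → 171
  G: 0 + 0.67×(255−0) = 0 + 170.85 = 170.85 → 171
  B: 128 + 85.09 = 213.09 → 213
  → #ABABD5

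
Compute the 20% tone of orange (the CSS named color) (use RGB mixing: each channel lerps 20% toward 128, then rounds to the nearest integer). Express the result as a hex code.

#e69e1a

CSS orange is rgb(255, 165, 0).
Lerp each channel 20% toward 128:
  R: 255 + 0.2×(128−255) = 255 − 25.4 = 229.6 → 230
  G: 165 − 7.4 = 157.6 → 158
  B: 0 + 0.2×(128−0) = 0 + 25.6 = 25.6 → 26
rgb(230, 158, 26) = #e69e1a.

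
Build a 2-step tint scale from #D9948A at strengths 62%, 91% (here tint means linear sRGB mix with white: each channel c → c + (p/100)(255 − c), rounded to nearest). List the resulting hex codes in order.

#D9948A is rgb(217, 148, 138).
62%: (217 + 23.56 = 240.56→241, 148 + 66.34 = 214.34→214, 138 + 72.54 = 210.54→211) → #F1D6D3
91%: (217 + 34.58 = 251.58→252, 148 + 97.37 = 245.37→245, 138 + 106.47 = 244.47→244) → #FCF5F4

#F1D6D3, #FCF5F4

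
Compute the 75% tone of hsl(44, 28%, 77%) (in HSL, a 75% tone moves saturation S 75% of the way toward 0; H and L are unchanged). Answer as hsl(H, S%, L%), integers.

S moves 75% from 28 toward 0: 28 − 21 = 7 → 7.
H and L are unchanged.

hsl(44, 7%, 77%)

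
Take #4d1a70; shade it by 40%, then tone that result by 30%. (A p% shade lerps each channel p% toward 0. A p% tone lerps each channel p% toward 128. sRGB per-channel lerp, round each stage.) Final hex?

#473255

#4d1a70 is rgb(77, 26, 112).
A 40% shade moves each channel 40% toward 0:
  R: 77 + 0.4×(0−77) = 77 − 30.8 = 46.2 → 46
  G: 26 − 10.4 = 15.6 → 16
  B: 112 + 0.4×(0−112) = 112 − 44.8 = 67.2 → 67
After the shade: rgb(46, 16, 67) = #2e1043.
A 30% tone moves each channel 30% toward 128:
  R: 46 + 24.6 = 70.6 → 71
  G: 16 + 33.6 = 49.6 → 50
  B: 67 + 0.3×(128−67) = 67 + 18.3 = 85.3 → 85
rgb(71, 50, 85) = #473255.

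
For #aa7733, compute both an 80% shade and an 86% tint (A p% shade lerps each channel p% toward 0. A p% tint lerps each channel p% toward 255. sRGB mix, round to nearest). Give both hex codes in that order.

#22180a, #f3ece2

#aa7733 is rgb(170, 119, 51).
80% shade:
  R: 170 + 0.8×(0−170) = 170 − 136 = 34 → 34
  G: 119 − 95.2 = 23.8 → 24
  B: 51 − 40.8 = 10.2 → 10
  → #22180a
86% tint:
  R: 170 + 73.1 = 243.1 → 243
  G: 119 + 116.96 = 235.96 → 236
  B: 51 + 175.44 = 226.44 → 226
  → #f3ece2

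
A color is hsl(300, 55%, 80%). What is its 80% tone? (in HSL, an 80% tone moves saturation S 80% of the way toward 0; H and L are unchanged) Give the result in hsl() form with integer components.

hsl(300, 11%, 80%)

S moves 80% from 55 toward 0: 55 − 44 = 11 → 11.
H and L are unchanged.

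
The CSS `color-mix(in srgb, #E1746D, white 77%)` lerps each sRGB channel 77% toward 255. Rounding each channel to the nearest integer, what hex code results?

#F8DFDD

#E1746D is rgb(225, 116, 109).
Lerp each channel 77% toward 255:
  R: 225 + 0.77×(255−225) = 225 + 23.1 = 248.1 → 248
  G: 116 + 107.03 = 223.03 → 223
  B: 109 + 112.42 = 221.42 → 221
rgb(248, 223, 221) = #F8DFDD.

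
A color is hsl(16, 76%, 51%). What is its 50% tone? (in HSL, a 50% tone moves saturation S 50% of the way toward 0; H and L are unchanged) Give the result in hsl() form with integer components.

S moves 50% from 76 toward 0: 76 − 38 = 38 → 38.
H and L are unchanged.

hsl(16, 38%, 51%)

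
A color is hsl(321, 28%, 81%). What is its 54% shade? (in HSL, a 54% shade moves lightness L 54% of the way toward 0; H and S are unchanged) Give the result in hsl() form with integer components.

L moves 54% from 81 toward 0: 81 − 43.74 = 37.26 → 37.
H and S are unchanged.

hsl(321, 28%, 37%)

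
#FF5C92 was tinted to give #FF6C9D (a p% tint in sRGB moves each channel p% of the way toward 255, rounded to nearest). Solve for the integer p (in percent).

10%

#FF5C92 is rgb(255, 92, 146); #FF6C9D is rgb(255, 108, 157).
On the G channel (widest range): 108 ≈ 92 + (p/100)(255 − 92), so p ≈ 100×(108 − 92)/(255 − 92) = 1600/163 = 9.82.
p = 10 reproduces all three channels after rounding.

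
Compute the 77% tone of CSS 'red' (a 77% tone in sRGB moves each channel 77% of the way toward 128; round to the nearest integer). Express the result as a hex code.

#9D6363

CSS red is rgb(255, 0, 0).
Per channel, c → c + 0.77(128 − c):
  R: 255 + 0.77×(128−255) = 255 − 97.79 = 157.21 → 157
  G: 0 + 98.56 = 98.56 → 99
  B: 0 + 0.77×(128−0) = 0 + 98.56 = 98.56 → 99
rgb(157, 99, 99) = #9D6363.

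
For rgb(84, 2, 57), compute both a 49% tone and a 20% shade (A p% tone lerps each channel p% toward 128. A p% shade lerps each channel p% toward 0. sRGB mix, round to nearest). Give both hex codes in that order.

49% tone:
  R: 84 + 0.49×(128−84) = 84 + 21.56 = 105.56 → 106
  G: 2 + 0.49×(128−2) = 2 + 61.74 = 63.74 → 64
  B: 57 + 0.49×(128−57) = 57 + 34.79 = 91.79 → 92
  → #6A405C
20% shade:
  R: 84 − 16.8 = 67.2 → 67
  G: 2 − 0.4 = 1.6 → 2
  B: 57 + 0.2×(0−57) = 57 − 11.4 = 45.6 → 46
  → #43022E

#6A405C, #43022E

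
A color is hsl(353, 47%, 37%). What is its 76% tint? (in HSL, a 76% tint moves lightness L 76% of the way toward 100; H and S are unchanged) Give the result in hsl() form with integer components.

hsl(353, 47%, 85%)

L moves 76% from 37 toward 100: 37 + 47.88 = 84.88 → 85.
H and S are unchanged.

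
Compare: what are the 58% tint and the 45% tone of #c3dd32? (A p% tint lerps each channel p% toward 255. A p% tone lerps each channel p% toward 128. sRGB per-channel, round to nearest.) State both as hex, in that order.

#c3dd32 is rgb(195, 221, 50).
58% tint:
  R: 195 + 0.58×(255−195) = 195 + 34.8 = 229.8 → 230
  G: 221 + 0.58×(255−221) = 221 + 19.72 = 240.72 → 241
  B: 50 + 0.58×(255−50) = 50 + 118.9 = 168.9 → 169
  → #e6f1a9
45% tone:
  R: 195 − 30.15 = 164.85 → 165
  G: 221 + 0.45×(128−221) = 221 − 41.85 = 179.15 → 179
  B: 50 + 35.1 = 85.1 → 85
  → #a5b355

#e6f1a9, #a5b355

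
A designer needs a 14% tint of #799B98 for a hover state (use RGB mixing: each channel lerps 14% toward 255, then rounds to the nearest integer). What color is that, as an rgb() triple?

rgb(140, 169, 166)

#799B98 is rgb(121, 155, 152).
A 14% tint moves each channel 14% toward 255:
  R: 121 + 0.14×(255−121) = 121 + 18.76 = 139.76 → 140
  G: 155 + 0.14×(255−155) = 155 + 14 = 169 → 169
  B: 152 + 0.14×(255−152) = 152 + 14.42 = 166.42 → 166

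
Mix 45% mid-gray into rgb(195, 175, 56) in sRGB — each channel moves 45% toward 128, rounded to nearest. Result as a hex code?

Lerp each channel 45% toward 128:
  R: 195 − 30.15 = 164.85 → 165
  G: 175 − 21.15 = 153.85 → 154
  B: 56 + 0.45×(128−56) = 56 + 32.4 = 88.4 → 88
rgb(165, 154, 88) = #A59A58.

#A59A58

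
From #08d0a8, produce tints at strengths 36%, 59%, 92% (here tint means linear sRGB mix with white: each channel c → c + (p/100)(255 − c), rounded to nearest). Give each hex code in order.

#61e1c7, #9aecdb, #ebfbf8

#08d0a8 is rgb(8, 208, 168).
36%: (8 + 88.92 = 96.92→97, 208 + 16.92 = 224.92→225, 168 + 31.32 = 199.32→199) → #61e1c7
59%: (8 + 145.73 = 153.73→154, 208 + 27.73 = 235.73→236, 168 + 51.33 = 219.33→219) → #9aecdb
92%: (8 + 227.24 = 235.24→235, 208 + 43.24 = 251.24→251, 168 + 80.04 = 248.04→248) → #ebfbf8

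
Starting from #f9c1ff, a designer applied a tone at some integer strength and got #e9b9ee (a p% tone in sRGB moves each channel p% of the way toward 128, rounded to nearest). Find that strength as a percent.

#f9c1ff is rgb(249, 193, 255); #e9b9ee is rgb(233, 185, 238).
On the B channel (widest range): 238 ≈ 255 + (p/100)(128 − 255), so p ≈ 100×(238 − 255)/(128 − 255) = -1700/-127 = 13.39.
p = 13 reproduces all three channels after rounding.

13%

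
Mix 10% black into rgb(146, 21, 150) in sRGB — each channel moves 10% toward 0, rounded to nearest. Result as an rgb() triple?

rgb(131, 19, 135)

A 10% shade moves each channel 10% toward 0:
  R: 146 + 0.1×(0−146) = 146 − 14.6 = 131.4 → 131
  G: 21 + 0.1×(0−21) = 21 − 2.1 = 18.9 → 19
  B: 150 + 0.1×(0−150) = 150 − 15 = 135 → 135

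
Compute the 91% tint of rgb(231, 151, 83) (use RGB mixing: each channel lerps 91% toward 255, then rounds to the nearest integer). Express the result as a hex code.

#fdf6f0

A 91% tint moves each channel 91% toward 255:
  R: 231 + 0.91×(255−231) = 231 + 21.84 = 252.84 → 253
  G: 151 + 0.91×(255−151) = 151 + 94.64 = 245.64 → 246
  B: 83 + 0.91×(255−83) = 83 + 156.52 = 239.52 → 240
rgb(253, 246, 240) = #fdf6f0.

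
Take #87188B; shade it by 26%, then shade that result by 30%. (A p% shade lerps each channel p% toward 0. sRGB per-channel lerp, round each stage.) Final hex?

#460D48

#87188B is rgb(135, 24, 139).
Lerp each channel 26% toward 0:
  R: 135 − 35.1 = 99.9 → 100
  G: 24 + 0.26×(0−24) = 24 − 6.24 = 17.76 → 18
  B: 139 − 36.14 = 102.86 → 103
After the shade: rgb(100, 18, 103) = #641267.
Lerp each channel 30% toward 0:
  R: 100 + 0.3×(0−100) = 100 − 30 = 70 → 70
  G: 18 + 0.3×(0−18) = 18 − 5.4 = 12.6 → 13
  B: 103 + 0.3×(0−103) = 103 − 30.9 = 72.1 → 72
rgb(70, 13, 72) = #460D48.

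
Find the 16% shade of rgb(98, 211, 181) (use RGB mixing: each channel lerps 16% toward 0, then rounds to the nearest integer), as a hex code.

#52B198

A 16% shade moves each channel 16% toward 0:
  R: 98 − 15.68 = 82.32 → 82
  G: 211 + 0.16×(0−211) = 211 − 33.76 = 177.24 → 177
  B: 181 − 28.96 = 152.04 → 152
rgb(82, 177, 152) = #52B198.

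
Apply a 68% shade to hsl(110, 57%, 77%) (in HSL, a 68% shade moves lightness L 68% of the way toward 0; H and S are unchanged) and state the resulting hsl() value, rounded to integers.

hsl(110, 57%, 25%)

L moves 68% from 77 toward 0: 77 − 52.36 = 24.64 → 25.
H and S are unchanged.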